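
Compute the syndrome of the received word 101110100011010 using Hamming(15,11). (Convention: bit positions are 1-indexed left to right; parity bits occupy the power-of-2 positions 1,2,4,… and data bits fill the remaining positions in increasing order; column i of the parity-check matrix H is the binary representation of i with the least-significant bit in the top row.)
Syndrome s = H · r^T (mod 2), r = 101110100011010:
  s[0] = (101010101010101)·(101110100011010) mod 2 = 1+0+1+0+1+0+1+0+0+0+1+0+0+0+0 mod 2 = 1
  s[1] = (011001100110011)·(101110100011010) mod 2 = 0+0+1+0+0+0+1+0+0+0+1+0+0+1+0 mod 2 = 0
  s[2] = (000111100001111)·(101110100011010) mod 2 = 0+0+0+1+1+0+1+0+0+0+0+1+0+1+0 mod 2 = 1
  s[3] = (000000011111111)·(101110100011010) mod 2 = 0+0+0+0+0+0+0+0+0+0+1+1+0+1+0 mod 2 = 1
Syndrome = 1011
Non-zero syndrome: error at position 13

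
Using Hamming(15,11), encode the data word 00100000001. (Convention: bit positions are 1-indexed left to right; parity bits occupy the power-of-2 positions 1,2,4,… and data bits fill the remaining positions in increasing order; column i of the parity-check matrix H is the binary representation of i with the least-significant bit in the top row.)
Codeword c = d · G (mod 2), d = 00100000001:
  c[0] = d·G[:,0] = (00100000001)·(11011010101) mod 2 = 0+0+0+0+0+0+0+0+0+0+1 mod 2 = 1
  c[1] = d·G[:,1] = (00100000001)·(10110110011) mod 2 = 0+0+1+0+0+0+0+0+0+0+1 mod 2 = 0
  c[2] = d·G[:,2] = (00100000001)·(10000000000) mod 2 = 0+0+0+0+0+0+0+0+0+0+0 mod 2 = 0
  c[3] = d·G[:,3] = (00100000001)·(01110001111) mod 2 = 0+0+1+0+0+0+0+0+0+0+1 mod 2 = 0
  c[4] = d·G[:,4] = (00100000001)·(01000000000) mod 2 = 0+0+0+0+0+0+0+0+0+0+0 mod 2 = 0
  c[5] = d·G[:,5] = (00100000001)·(00100000000) mod 2 = 0+0+1+0+0+0+0+0+0+0+0 mod 2 = 1
  c[6] = d·G[:,6] = (00100000001)·(00010000000) mod 2 = 0+0+0+0+0+0+0+0+0+0+0 mod 2 = 0
  c[7] = d·G[:,7] = (00100000001)·(00001111111) mod 2 = 0+0+0+0+0+0+0+0+0+0+1 mod 2 = 1
  c[8] = d·G[:,8] = (00100000001)·(00001000000) mod 2 = 0+0+0+0+0+0+0+0+0+0+0 mod 2 = 0
  c[9] = d·G[:,9] = (00100000001)·(00000100000) mod 2 = 0+0+0+0+0+0+0+0+0+0+0 mod 2 = 0
  c[10] = d·G[:,10] = (00100000001)·(00000010000) mod 2 = 0+0+0+0+0+0+0+0+0+0+0 mod 2 = 0
  c[11] = d·G[:,11] = (00100000001)·(00000001000) mod 2 = 0+0+0+0+0+0+0+0+0+0+0 mod 2 = 0
  c[12] = d·G[:,12] = (00100000001)·(00000000100) mod 2 = 0+0+0+0+0+0+0+0+0+0+0 mod 2 = 0
  c[13] = d·G[:,13] = (00100000001)·(00000000010) mod 2 = 0+0+0+0+0+0+0+0+0+0+0 mod 2 = 0
  c[14] = d·G[:,14] = (00100000001)·(00000000001) mod 2 = 0+0+0+0+0+0+0+0+0+0+1 mod 2 = 1
Codeword = 100001010000001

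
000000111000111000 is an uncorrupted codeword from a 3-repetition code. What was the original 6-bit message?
Split into 3-bit blocks: 000 000 111 000 111 000
Data = 001010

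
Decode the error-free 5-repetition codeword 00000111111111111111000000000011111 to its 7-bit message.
Split into 5-bit blocks: 00000 11111 11111 11111 00000 00000 11111
Data = 0111001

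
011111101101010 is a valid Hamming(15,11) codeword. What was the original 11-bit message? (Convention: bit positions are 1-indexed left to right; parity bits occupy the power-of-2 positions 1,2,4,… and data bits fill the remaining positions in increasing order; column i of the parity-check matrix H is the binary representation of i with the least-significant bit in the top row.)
Parity bits occupy power-of-2 positions; data bits are at positions {3,5,6,7,9,10,11,12,13,14,15} (1-indexed).
Extract: c[3]=1 c[5]=1 c[6]=1 c[7]=1 c[9]=1 c[10]=1 c[11]=0 c[12]=1 c[13]=0 c[14]=1 c[15]=0
Data = 11111101010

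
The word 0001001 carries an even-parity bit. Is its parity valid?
Sum of all bits: 0+0+0+1+0+0+1 = 2; 2 mod 2 = 0. Result is 0 → valid parity.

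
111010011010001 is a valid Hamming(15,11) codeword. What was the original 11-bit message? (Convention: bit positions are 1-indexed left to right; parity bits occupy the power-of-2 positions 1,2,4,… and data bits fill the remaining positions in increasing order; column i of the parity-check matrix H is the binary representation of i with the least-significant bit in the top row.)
Parity bits occupy power-of-2 positions; data bits are at positions {3,5,6,7,9,10,11,12,13,14,15} (1-indexed).
Extract: c[3]=1 c[5]=1 c[6]=0 c[7]=0 c[9]=1 c[10]=0 c[11]=1 c[12]=0 c[13]=0 c[14]=0 c[15]=1
Data = 11001010001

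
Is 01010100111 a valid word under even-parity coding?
Sum of all bits: 0+1+0+1+0+1+0+0+1+1+1 = 6; 6 mod 2 = 0. Result is 0 → valid parity.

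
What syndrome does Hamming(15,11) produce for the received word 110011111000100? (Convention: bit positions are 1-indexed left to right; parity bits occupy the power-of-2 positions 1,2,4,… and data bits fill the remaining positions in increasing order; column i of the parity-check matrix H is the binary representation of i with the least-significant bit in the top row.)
Syndrome s = H · r^T (mod 2), r = 110011111000100:
  s[0] = (101010101010101)·(110011111000100) mod 2 = 1+0+0+0+1+0+1+0+1+0+0+0+1+0+0 mod 2 = 1
  s[1] = (011001100110011)·(110011111000100) mod 2 = 0+1+0+0+0+1+1+0+0+0+0+0+0+0+0 mod 2 = 1
  s[2] = (000111100001111)·(110011111000100) mod 2 = 0+0+0+0+1+1+1+0+0+0+0+0+1+0+0 mod 2 = 0
  s[3] = (000000011111111)·(110011111000100) mod 2 = 0+0+0+0+0+0+0+1+1+0+0+0+1+0+0 mod 2 = 1
Syndrome = 1101
Non-zero syndrome: error at position 11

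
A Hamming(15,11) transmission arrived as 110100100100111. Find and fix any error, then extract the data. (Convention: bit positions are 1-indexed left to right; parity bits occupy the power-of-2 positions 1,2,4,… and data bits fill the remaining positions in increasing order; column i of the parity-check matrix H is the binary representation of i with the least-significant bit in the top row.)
Syndrome s = H · r^T (mod 2), r = 110100100100111:
  s[0] = (101010101010101)·(110100100100111) mod 2 = 1+0+0+0+0+0+1+0+0+0+0+0+1+0+1 mod 2 = 0
  s[1] = (011001100110011)·(110100100100111) mod 2 = 0+1+0+0+0+0+1+0+0+1+0+0+0+1+1 mod 2 = 1
  s[2] = (000111100001111)·(110100100100111) mod 2 = 0+0+0+1+0+0+1+0+0+0+0+0+1+1+1 mod 2 = 1
  s[3] = (000000011111111)·(110100100100111) mod 2 = 0+0+0+0+0+0+0+0+0+1+0+0+1+1+1 mod 2 = 0
Syndrome = 0110
Column 6 of H equals this syndrome → error at bit 6 (1-indexed).
Flip bit 6: 110100100100111 → 110101100100111
Extract data bits at positions {3,5,6,7,9,10,11,12,13,14,15}: 00110100111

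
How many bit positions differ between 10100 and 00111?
XOR = 10011, count of 1s = 3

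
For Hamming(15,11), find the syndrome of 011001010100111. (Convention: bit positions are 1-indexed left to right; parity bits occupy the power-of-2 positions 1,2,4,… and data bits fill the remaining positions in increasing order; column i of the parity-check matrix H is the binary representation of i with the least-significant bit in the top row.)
Syndrome s = H · r^T (mod 2), r = 011001010100111:
  s[0] = (101010101010101)·(011001010100111) mod 2 = 0+0+1+0+0+0+0+0+0+0+0+0+1+0+1 mod 2 = 1
  s[1] = (011001100110011)·(011001010100111) mod 2 = 0+1+1+0+0+1+0+0+0+1+0+0+0+1+1 mod 2 = 0
  s[2] = (000111100001111)·(011001010100111) mod 2 = 0+0+0+0+0+1+0+0+0+0+0+0+1+1+1 mod 2 = 0
  s[3] = (000000011111111)·(011001010100111) mod 2 = 0+0+0+0+0+0+0+1+0+1+0+0+1+1+1 mod 2 = 1
Syndrome = 1001
Non-zero syndrome: error at position 9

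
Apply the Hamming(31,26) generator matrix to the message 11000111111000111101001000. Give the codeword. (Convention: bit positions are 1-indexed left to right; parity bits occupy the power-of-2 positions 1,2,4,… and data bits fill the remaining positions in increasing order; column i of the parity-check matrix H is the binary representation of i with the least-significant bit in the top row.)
Codeword c = d · G (mod 2), d = 11000111111000111101001000:
  c[0] = d·G[:,0] = (11000111111000111101001000)·(11011010101101010101010101) mod 2 = 1+1+0+0+0+0+1+0+1+0+1+0+0+0+0+1+0+1+0+1+0+0+0+0+0+0 mod 2 = 0
  c[1] = d·G[:,1] = (11000111111000111101001000)·(10110110011011001100110011) mod 2 = 1+0+0+0+0+1+1+0+0+1+1+0+0+0+0+0+1+1+0+0+0+0+0+0+0+0 mod 2 = 1
  c[2] = d·G[:,2] = (11000111111000111101001000)·(10000000000000000000000000) mod 2 = 1+0+0+0+0+0+0+0+0+0+0+0+0+0+0+0+0+0+0+0+0+0+0+0+0+0 mod 2 = 1
  c[3] = d·G[:,3] = (11000111111000111101001000)·(01110001111000111100001111) mod 2 = 0+1+0+0+0+0+0+1+1+1+1+0+0+0+1+1+1+1+0+0+0+0+1+0+0+0 mod 2 = 0
  c[4] = d·G[:,4] = (11000111111000111101001000)·(01000000000000000000000000) mod 2 = 0+1+0+0+0+0+0+0+0+0+0+0+0+0+0+0+0+0+0+0+0+0+0+0+0+0 mod 2 = 1
  c[5] = d·G[:,5] = (11000111111000111101001000)·(00100000000000000000000000) mod 2 = 0+0+0+0+0+0+0+0+0+0+0+0+0+0+0+0+0+0+0+0+0+0+0+0+0+0 mod 2 = 0
  c[6] = d·G[:,6] = (11000111111000111101001000)·(00010000000000000000000000) mod 2 = 0+0+0+0+0+0+0+0+0+0+0+0+0+0+0+0+0+0+0+0+0+0+0+0+0+0 mod 2 = 0
  c[7] = d·G[:,7] = (11000111111000111101001000)·(00001111111000000011111111) mod 2 = 0+0+0+0+0+1+1+1+1+1+1+0+0+0+0+0+0+0+0+1+0+0+1+0+0+0 mod 2 = 0
  c[8] = d·G[:,8] = (11000111111000111101001000)·(00001000000000000000000000) mod 2 = 0+0+0+0+0+0+0+0+0+0+0+0+0+0+0+0+0+0+0+0+0+0+0+0+0+0 mod 2 = 0
  c[9] = d·G[:,9] = (11000111111000111101001000)·(00000100000000000000000000) mod 2 = 0+0+0+0+0+1+0+0+0+0+0+0+0+0+0+0+0+0+0+0+0+0+0+0+0+0 mod 2 = 1
  c[10] = d·G[:,10] = (11000111111000111101001000)·(00000010000000000000000000) mod 2 = 0+0+0+0+0+0+1+0+0+0+0+0+0+0+0+0+0+0+0+0+0+0+0+0+0+0 mod 2 = 1
  c[11] = d·G[:,11] = (11000111111000111101001000)·(00000001000000000000000000) mod 2 = 0+0+0+0+0+0+0+1+0+0+0+0+0+0+0+0+0+0+0+0+0+0+0+0+0+0 mod 2 = 1
  c[12] = d·G[:,12] = (11000111111000111101001000)·(00000000100000000000000000) mod 2 = 0+0+0+0+0+0+0+0+1+0+0+0+0+0+0+0+0+0+0+0+0+0+0+0+0+0 mod 2 = 1
  c[13] = d·G[:,13] = (11000111111000111101001000)·(00000000010000000000000000) mod 2 = 0+0+0+0+0+0+0+0+0+1+0+0+0+0+0+0+0+0+0+0+0+0+0+0+0+0 mod 2 = 1
  c[14] = d·G[:,14] = (11000111111000111101001000)·(00000000001000000000000000) mod 2 = 0+0+0+0+0+0+0+0+0+0+1+0+0+0+0+0+0+0+0+0+0+0+0+0+0+0 mod 2 = 1
  c[15] = d·G[:,15] = (11000111111000111101001000)·(00000000000111111111111111) mod 2 = 0+0+0+0+0+0+0+0+0+0+0+0+0+0+1+1+1+1+0+1+0+0+1+0+0+0 mod 2 = 0
  c[16] = d·G[:,16] = (11000111111000111101001000)·(00000000000100000000000000) mod 2 = 0+0+0+0+0+0+0+0+0+0+0+0+0+0+0+0+0+0+0+0+0+0+0+0+0+0 mod 2 = 0
  c[17] = d·G[:,17] = (11000111111000111101001000)·(00000000000010000000000000) mod 2 = 0+0+0+0+0+0+0+0+0+0+0+0+0+0+0+0+0+0+0+0+0+0+0+0+0+0 mod 2 = 0
  c[18] = d·G[:,18] = (11000111111000111101001000)·(00000000000001000000000000) mod 2 = 0+0+0+0+0+0+0+0+0+0+0+0+0+0+0+0+0+0+0+0+0+0+0+0+0+0 mod 2 = 0
  c[19] = d·G[:,19] = (11000111111000111101001000)·(00000000000000100000000000) mod 2 = 0+0+0+0+0+0+0+0+0+0+0+0+0+0+1+0+0+0+0+0+0+0+0+0+0+0 mod 2 = 1
  c[20] = d·G[:,20] = (11000111111000111101001000)·(00000000000000010000000000) mod 2 = 0+0+0+0+0+0+0+0+0+0+0+0+0+0+0+1+0+0+0+0+0+0+0+0+0+0 mod 2 = 1
  c[21] = d·G[:,21] = (11000111111000111101001000)·(00000000000000001000000000) mod 2 = 0+0+0+0+0+0+0+0+0+0+0+0+0+0+0+0+1+0+0+0+0+0+0+0+0+0 mod 2 = 1
  c[22] = d·G[:,22] = (11000111111000111101001000)·(00000000000000000100000000) mod 2 = 0+0+0+0+0+0+0+0+0+0+0+0+0+0+0+0+0+1+0+0+0+0+0+0+0+0 mod 2 = 1
  c[23] = d·G[:,23] = (11000111111000111101001000)·(00000000000000000010000000) mod 2 = 0+0+0+0+0+0+0+0+0+0+0+0+0+0+0+0+0+0+0+0+0+0+0+0+0+0 mod 2 = 0
  c[24] = d·G[:,24] = (11000111111000111101001000)·(00000000000000000001000000) mod 2 = 0+0+0+0+0+0+0+0+0+0+0+0+0+0+0+0+0+0+0+1+0+0+0+0+0+0 mod 2 = 1
  c[25] = d·G[:,25] = (11000111111000111101001000)·(00000000000000000000100000) mod 2 = 0+0+0+0+0+0+0+0+0+0+0+0+0+0+0+0+0+0+0+0+0+0+0+0+0+0 mod 2 = 0
  c[26] = d·G[:,26] = (11000111111000111101001000)·(00000000000000000000010000) mod 2 = 0+0+0+0+0+0+0+0+0+0+0+0+0+0+0+0+0+0+0+0+0+0+0+0+0+0 mod 2 = 0
  c[27] = d·G[:,27] = (11000111111000111101001000)·(00000000000000000000001000) mod 2 = 0+0+0+0+0+0+0+0+0+0+0+0+0+0+0+0+0+0+0+0+0+0+1+0+0+0 mod 2 = 1
  c[28] = d·G[:,28] = (11000111111000111101001000)·(00000000000000000000000100) mod 2 = 0+0+0+0+0+0+0+0+0+0+0+0+0+0+0+0+0+0+0+0+0+0+0+0+0+0 mod 2 = 0
  c[29] = d·G[:,29] = (11000111111000111101001000)·(00000000000000000000000010) mod 2 = 0+0+0+0+0+0+0+0+0+0+0+0+0+0+0+0+0+0+0+0+0+0+0+0+0+0 mod 2 = 0
  c[30] = d·G[:,30] = (11000111111000111101001000)·(00000000000000000000000001) mod 2 = 0+0+0+0+0+0+0+0+0+0+0+0+0+0+0+0+0+0+0+0+0+0+0+0+0+0 mod 2 = 0
Codeword = 0110100001111110000111101001000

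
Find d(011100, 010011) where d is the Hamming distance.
XOR = 001111, count of 1s = 4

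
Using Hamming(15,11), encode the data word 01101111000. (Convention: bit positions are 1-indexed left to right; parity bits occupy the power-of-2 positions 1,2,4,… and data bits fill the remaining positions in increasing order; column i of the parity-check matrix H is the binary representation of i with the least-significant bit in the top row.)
Codeword c = d · G (mod 2), d = 01101111000:
  c[0] = d·G[:,0] = (01101111000)·(11011010101) mod 2 = 0+1+0+0+1+0+1+0+0+0+0 mod 2 = 1
  c[1] = d·G[:,1] = (01101111000)·(10110110011) mod 2 = 0+0+1+0+0+1+1+0+0+0+0 mod 2 = 1
  c[2] = d·G[:,2] = (01101111000)·(10000000000) mod 2 = 0+0+0+0+0+0+0+0+0+0+0 mod 2 = 0
  c[3] = d·G[:,3] = (01101111000)·(01110001111) mod 2 = 0+1+1+0+0+0+0+1+0+0+0 mod 2 = 1
  c[4] = d·G[:,4] = (01101111000)·(01000000000) mod 2 = 0+1+0+0+0+0+0+0+0+0+0 mod 2 = 1
  c[5] = d·G[:,5] = (01101111000)·(00100000000) mod 2 = 0+0+1+0+0+0+0+0+0+0+0 mod 2 = 1
  c[6] = d·G[:,6] = (01101111000)·(00010000000) mod 2 = 0+0+0+0+0+0+0+0+0+0+0 mod 2 = 0
  c[7] = d·G[:,7] = (01101111000)·(00001111111) mod 2 = 0+0+0+0+1+1+1+1+0+0+0 mod 2 = 0
  c[8] = d·G[:,8] = (01101111000)·(00001000000) mod 2 = 0+0+0+0+1+0+0+0+0+0+0 mod 2 = 1
  c[9] = d·G[:,9] = (01101111000)·(00000100000) mod 2 = 0+0+0+0+0+1+0+0+0+0+0 mod 2 = 1
  c[10] = d·G[:,10] = (01101111000)·(00000010000) mod 2 = 0+0+0+0+0+0+1+0+0+0+0 mod 2 = 1
  c[11] = d·G[:,11] = (01101111000)·(00000001000) mod 2 = 0+0+0+0+0+0+0+1+0+0+0 mod 2 = 1
  c[12] = d·G[:,12] = (01101111000)·(00000000100) mod 2 = 0+0+0+0+0+0+0+0+0+0+0 mod 2 = 0
  c[13] = d·G[:,13] = (01101111000)·(00000000010) mod 2 = 0+0+0+0+0+0+0+0+0+0+0 mod 2 = 0
  c[14] = d·G[:,14] = (01101111000)·(00000000001) mod 2 = 0+0+0+0+0+0+0+0+0+0+0 mod 2 = 0
Codeword = 110111001111000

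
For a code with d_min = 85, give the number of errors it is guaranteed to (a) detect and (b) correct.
(a) Detection requires d_min ≥ e+1, so e ≤ d_min − 1 = 84.
(b) Correction requires d_min ≥ 2t+1, so t ≤ ⌊(d_min − 1)/2⌋ = ⌊84/2⌋ = 42.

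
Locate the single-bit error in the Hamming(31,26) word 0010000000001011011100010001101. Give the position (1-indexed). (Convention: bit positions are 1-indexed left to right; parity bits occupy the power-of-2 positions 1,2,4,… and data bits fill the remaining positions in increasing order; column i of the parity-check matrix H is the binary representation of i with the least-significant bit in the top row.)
Syndrome s = H · r^T (mod 2), r = 0010000000001011011100010001101:
  s[0] = (1010101010101010101010101010101)·(0010000000001011011100010001101) mod 2 = 0+0+1+0+0+0+0+0+0+0+0+0+1+0+1+0+0+0+1+0+0+0+0+0+0+0+0+0+1+0+1 mod 2 = 0
  s[1] = (0110011001100110011001100110011)·(0010000000001011011100010001101) mod 2 = 0+0+1+0+0+0+0+0+0+0+0+0+0+0+1+0+0+1+1+0+0+0+0+0+0+0+0+0+0+0+1 mod 2 = 1
  s[2] = (0001111000011110000111100001111)·(0010000000001011011100010001101) mod 2 = 0+0+0+0+0+0+0+0+0+0+0+0+1+0+1+0+0+0+0+1+0+0+0+0+0+0+0+1+1+0+1 mod 2 = 0
  s[3] = (0000000111111110000000011111111)·(0010000000001011011100010001101) mod 2 = 0+0+0+0+0+0+0+0+0+0+0+0+1+0+1+0+0+0+0+0+0+0+0+1+0+0+0+1+1+0+1 mod 2 = 0
  s[4] = (0000000000000001111111111111111)·(0010000000001011011100010001101) mod 2 = 0+0+0+0+0+0+0+0+0+0+0+0+0+0+0+1+0+1+1+1+0+0+0+1+0+0+0+1+1+0+1 mod 2 = 0
Syndrome = 01000
Column i of H is the binary representation of i, so the syndrome is the binary index of the flipped bit.
Read s = 01000 with s[0] as LSB: 0·2^0 + 1·2^1 + 0·2^2 + 0·2^3 + 0·2^4 = 2.
Error is at bit position 2.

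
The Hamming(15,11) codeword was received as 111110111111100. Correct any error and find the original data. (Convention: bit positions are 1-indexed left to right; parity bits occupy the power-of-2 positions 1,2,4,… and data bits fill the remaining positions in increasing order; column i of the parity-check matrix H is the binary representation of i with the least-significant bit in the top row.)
Syndrome s = H · r^T (mod 2), r = 111110111111100:
  s[0] = (101010101010101)·(111110111111100) mod 2 = 1+0+1+0+1+0+1+0+1+0+1+0+1+0+0 mod 2 = 1
  s[1] = (011001100110011)·(111110111111100) mod 2 = 0+1+1+0+0+0+1+0+0+1+1+0+0+0+0 mod 2 = 1
  s[2] = (000111100001111)·(111110111111100) mod 2 = 0+0+0+1+1+0+1+0+0+0+0+1+1+0+0 mod 2 = 1
  s[3] = (000000011111111)·(111110111111100) mod 2 = 0+0+0+0+0+0+0+1+1+1+1+1+1+0+0 mod 2 = 0
Syndrome = 1110
Column 7 of H equals this syndrome → error at bit 7 (1-indexed).
Flip bit 7: 111110111111100 → 111110011111100
Extract data bits at positions {3,5,6,7,9,10,11,12,13,14,15}: 11001111100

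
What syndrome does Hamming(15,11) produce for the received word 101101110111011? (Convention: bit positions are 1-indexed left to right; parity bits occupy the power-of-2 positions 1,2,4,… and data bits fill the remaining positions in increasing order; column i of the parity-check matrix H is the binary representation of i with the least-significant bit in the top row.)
Syndrome s = H · r^T (mod 2), r = 101101110111011:
  s[0] = (101010101010101)·(101101110111011) mod 2 = 1+0+1+0+0+0+1+0+0+0+1+0+0+0+1 mod 2 = 1
  s[1] = (011001100110011)·(101101110111011) mod 2 = 0+0+1+0+0+1+1+0+0+1+1+0+0+1+1 mod 2 = 1
  s[2] = (000111100001111)·(101101110111011) mod 2 = 0+0+0+1+0+1+1+0+0+0+0+1+0+1+1 mod 2 = 0
  s[3] = (000000011111111)·(101101110111011) mod 2 = 0+0+0+0+0+0+0+1+0+1+1+1+0+1+1 mod 2 = 0
Syndrome = 1100
Non-zero syndrome: error at position 3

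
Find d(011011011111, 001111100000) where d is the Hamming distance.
XOR = 010100111111, count of 1s = 8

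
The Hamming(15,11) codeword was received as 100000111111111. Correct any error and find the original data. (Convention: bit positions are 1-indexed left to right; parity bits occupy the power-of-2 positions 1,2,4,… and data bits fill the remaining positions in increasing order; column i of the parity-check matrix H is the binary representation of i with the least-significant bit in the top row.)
Syndrome s = H · r^T (mod 2), r = 100000111111111:
  s[0] = (101010101010101)·(100000111111111) mod 2 = 1+0+0+0+0+0+1+0+1+0+1+0+1+0+1 mod 2 = 0
  s[1] = (011001100110011)·(100000111111111) mod 2 = 0+0+0+0+0+0+1+0+0+1+1+0+0+1+1 mod 2 = 1
  s[2] = (000111100001111)·(100000111111111) mod 2 = 0+0+0+0+0+0+1+0+0+0+0+1+1+1+1 mod 2 = 1
  s[3] = (000000011111111)·(100000111111111) mod 2 = 0+0+0+0+0+0+0+1+1+1+1+1+1+1+1 mod 2 = 0
Syndrome = 0110
Column 6 of H equals this syndrome → error at bit 6 (1-indexed).
Flip bit 6: 100000111111111 → 100001111111111
Extract data bits at positions {3,5,6,7,9,10,11,12,13,14,15}: 00111111111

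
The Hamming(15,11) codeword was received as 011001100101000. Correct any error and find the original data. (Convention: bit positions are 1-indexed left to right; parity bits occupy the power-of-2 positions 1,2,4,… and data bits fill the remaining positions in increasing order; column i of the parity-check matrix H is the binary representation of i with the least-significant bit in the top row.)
Syndrome s = H · r^T (mod 2), r = 011001100101000:
  s[0] = (101010101010101)·(011001100101000) mod 2 = 0+0+1+0+0+0+1+0+0+0+0+0+0+0+0 mod 2 = 0
  s[1] = (011001100110011)·(011001100101000) mod 2 = 0+1+1+0+0+1+1+0+0+1+0+0+0+0+0 mod 2 = 1
  s[2] = (000111100001111)·(011001100101000) mod 2 = 0+0+0+0+0+1+1+0+0+0+0+1+0+0+0 mod 2 = 1
  s[3] = (000000011111111)·(011001100101000) mod 2 = 0+0+0+0+0+0+0+0+0+1+0+1+0+0+0 mod 2 = 0
Syndrome = 0110
Column 6 of H equals this syndrome → error at bit 6 (1-indexed).
Flip bit 6: 011001100101000 → 011000100101000
Extract data bits at positions {3,5,6,7,9,10,11,12,13,14,15}: 10010101000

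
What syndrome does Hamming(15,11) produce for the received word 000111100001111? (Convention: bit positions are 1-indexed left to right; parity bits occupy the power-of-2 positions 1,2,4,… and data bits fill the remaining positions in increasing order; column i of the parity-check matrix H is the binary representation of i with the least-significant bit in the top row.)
Syndrome s = H · r^T (mod 2), r = 000111100001111:
  s[0] = (101010101010101)·(000111100001111) mod 2 = 0+0+0+0+1+0+1+0+0+0+0+0+1+0+1 mod 2 = 0
  s[1] = (011001100110011)·(000111100001111) mod 2 = 0+0+0+0+0+1+1+0+0+0+0+0+0+1+1 mod 2 = 0
  s[2] = (000111100001111)·(000111100001111) mod 2 = 0+0+0+1+1+1+1+0+0+0+0+1+1+1+1 mod 2 = 0
  s[3] = (000000011111111)·(000111100001111) mod 2 = 0+0+0+0+0+0+0+0+0+0+0+1+1+1+1 mod 2 = 0
Syndrome = 0000
s = 0: no error detected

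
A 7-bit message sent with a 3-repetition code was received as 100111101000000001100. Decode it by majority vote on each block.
Split into 3-bit blocks and majority-vote each:
  block 1 = 100: 1 ones, 2 zeros → 0
  block 2 = 111: 3 ones, 0 zeros → 1
  block 3 = 101: 2 ones, 1 zeros → 1
  block 4 = 000: 0 ones, 3 zeros → 0
  block 5 = 000: 0 ones, 3 zeros → 0
  block 6 = 001: 1 ones, 2 zeros → 0
  block 7 = 100: 1 ones, 2 zeros → 0
Decoded = 0110000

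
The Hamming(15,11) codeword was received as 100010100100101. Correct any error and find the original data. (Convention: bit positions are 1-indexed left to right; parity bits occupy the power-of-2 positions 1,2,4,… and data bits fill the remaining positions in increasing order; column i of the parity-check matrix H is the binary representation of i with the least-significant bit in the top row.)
Syndrome s = H · r^T (mod 2), r = 100010100100101:
  s[0] = (101010101010101)·(100010100100101) mod 2 = 1+0+0+0+1+0+1+0+0+0+0+0+1+0+1 mod 2 = 1
  s[1] = (011001100110011)·(100010100100101) mod 2 = 0+0+0+0+0+0+1+0+0+1+0+0+0+0+1 mod 2 = 1
  s[2] = (000111100001111)·(100010100100101) mod 2 = 0+0+0+0+1+0+1+0+0+0+0+0+1+0+1 mod 2 = 0
  s[3] = (000000011111111)·(100010100100101) mod 2 = 0+0+0+0+0+0+0+0+0+1+0+0+1+0+1 mod 2 = 1
Syndrome = 1101
Column 11 of H equals this syndrome → error at bit 11 (1-indexed).
Flip bit 11: 100010100100101 → 100010100110101
Extract data bits at positions {3,5,6,7,9,10,11,12,13,14,15}: 01010110101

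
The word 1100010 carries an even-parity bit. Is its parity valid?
Sum of all bits: 1+1+0+0+0+1+0 = 3; 3 mod 2 = 1. Result is 1 → parity error detected.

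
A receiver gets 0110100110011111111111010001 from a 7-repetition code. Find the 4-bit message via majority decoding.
Split into 7-bit blocks and majority-vote each:
  block 1 = 0110100: 3 ones, 4 zeros → 0
  block 2 = 1100111: 5 ones, 2 zeros → 1
  block 3 = 1111111: 7 ones, 0 zeros → 1
  block 4 = 1010001: 3 ones, 4 zeros → 0
Decoded = 0110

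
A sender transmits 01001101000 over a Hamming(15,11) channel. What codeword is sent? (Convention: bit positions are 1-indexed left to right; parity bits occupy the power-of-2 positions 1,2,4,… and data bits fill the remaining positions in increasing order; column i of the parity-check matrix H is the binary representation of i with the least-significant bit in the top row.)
Codeword c = d · G (mod 2), d = 01001101000:
  c[0] = d·G[:,0] = (01001101000)·(11011010101) mod 2 = 0+1+0+0+1+0+0+0+0+0+0 mod 2 = 0
  c[1] = d·G[:,1] = (01001101000)·(10110110011) mod 2 = 0+0+0+0+0+1+0+0+0+0+0 mod 2 = 1
  c[2] = d·G[:,2] = (01001101000)·(10000000000) mod 2 = 0+0+0+0+0+0+0+0+0+0+0 mod 2 = 0
  c[3] = d·G[:,3] = (01001101000)·(01110001111) mod 2 = 0+1+0+0+0+0+0+1+0+0+0 mod 2 = 0
  c[4] = d·G[:,4] = (01001101000)·(01000000000) mod 2 = 0+1+0+0+0+0+0+0+0+0+0 mod 2 = 1
  c[5] = d·G[:,5] = (01001101000)·(00100000000) mod 2 = 0+0+0+0+0+0+0+0+0+0+0 mod 2 = 0
  c[6] = d·G[:,6] = (01001101000)·(00010000000) mod 2 = 0+0+0+0+0+0+0+0+0+0+0 mod 2 = 0
  c[7] = d·G[:,7] = (01001101000)·(00001111111) mod 2 = 0+0+0+0+1+1+0+1+0+0+0 mod 2 = 1
  c[8] = d·G[:,8] = (01001101000)·(00001000000) mod 2 = 0+0+0+0+1+0+0+0+0+0+0 mod 2 = 1
  c[9] = d·G[:,9] = (01001101000)·(00000100000) mod 2 = 0+0+0+0+0+1+0+0+0+0+0 mod 2 = 1
  c[10] = d·G[:,10] = (01001101000)·(00000010000) mod 2 = 0+0+0+0+0+0+0+0+0+0+0 mod 2 = 0
  c[11] = d·G[:,11] = (01001101000)·(00000001000) mod 2 = 0+0+0+0+0+0+0+1+0+0+0 mod 2 = 1
  c[12] = d·G[:,12] = (01001101000)·(00000000100) mod 2 = 0+0+0+0+0+0+0+0+0+0+0 mod 2 = 0
  c[13] = d·G[:,13] = (01001101000)·(00000000010) mod 2 = 0+0+0+0+0+0+0+0+0+0+0 mod 2 = 0
  c[14] = d·G[:,14] = (01001101000)·(00000000001) mod 2 = 0+0+0+0+0+0+0+0+0+0+0 mod 2 = 0
Codeword = 010010011101000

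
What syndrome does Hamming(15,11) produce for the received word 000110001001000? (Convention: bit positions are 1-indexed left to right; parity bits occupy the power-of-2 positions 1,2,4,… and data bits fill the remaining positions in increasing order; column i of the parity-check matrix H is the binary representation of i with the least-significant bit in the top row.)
Syndrome s = H · r^T (mod 2), r = 000110001001000:
  s[0] = (101010101010101)·(000110001001000) mod 2 = 0+0+0+0+1+0+0+0+1+0+0+0+0+0+0 mod 2 = 0
  s[1] = (011001100110011)·(000110001001000) mod 2 = 0+0+0+0+0+0+0+0+0+0+0+0+0+0+0 mod 2 = 0
  s[2] = (000111100001111)·(000110001001000) mod 2 = 0+0+0+1+1+0+0+0+0+0+0+1+0+0+0 mod 2 = 1
  s[3] = (000000011111111)·(000110001001000) mod 2 = 0+0+0+0+0+0+0+0+1+0+0+1+0+0+0 mod 2 = 0
Syndrome = 0010
Non-zero syndrome: error at position 4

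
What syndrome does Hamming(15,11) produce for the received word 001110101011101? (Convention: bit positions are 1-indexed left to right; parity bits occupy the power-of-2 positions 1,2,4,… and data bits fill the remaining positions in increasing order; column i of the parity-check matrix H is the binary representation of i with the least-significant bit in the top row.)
Syndrome s = H · r^T (mod 2), r = 001110101011101:
  s[0] = (101010101010101)·(001110101011101) mod 2 = 0+0+1+0+1+0+1+0+1+0+1+0+1+0+1 mod 2 = 1
  s[1] = (011001100110011)·(001110101011101) mod 2 = 0+0+1+0+0+0+1+0+0+0+1+0+0+0+1 mod 2 = 0
  s[2] = (000111100001111)·(001110101011101) mod 2 = 0+0+0+1+1+0+1+0+0+0+0+1+1+0+1 mod 2 = 0
  s[3] = (000000011111111)·(001110101011101) mod 2 = 0+0+0+0+0+0+0+0+1+0+1+1+1+0+1 mod 2 = 1
Syndrome = 1001
Non-zero syndrome: error at position 9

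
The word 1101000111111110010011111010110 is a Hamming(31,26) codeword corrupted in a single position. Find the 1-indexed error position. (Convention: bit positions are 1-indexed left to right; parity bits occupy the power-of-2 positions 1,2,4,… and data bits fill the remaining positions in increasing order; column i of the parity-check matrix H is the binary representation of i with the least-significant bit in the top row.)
Syndrome s = H · r^T (mod 2), r = 1101000111111110010011111010110:
  s[0] = (1010101010101010101010101010101)·(1101000111111110010011111010110) mod 2 = 1+0+0+0+0+0+0+0+1+0+1+0+1+0+1+0+0+0+0+0+1+0+1+0+1+0+1+0+1+0+0 mod 2 = 0
  s[1] = (0110011001100110011001100110011)·(1101000111111110010011111010110) mod 2 = 0+1+0+0+0+0+0+0+0+1+1+0+0+1+1+0+0+1+0+0+0+1+1+0+0+0+1+0+0+1+0 mod 2 = 0
  s[2] = (0001111000011110000111100001111)·(1101000111111110010011111010110) mod 2 = 0+0+0+1+0+0+0+0+0+0+0+1+1+1+1+0+0+0+0+0+1+1+1+0+0+0+0+0+1+1+0 mod 2 = 0
  s[3] = (0000000111111110000000011111111)·(1101000111111110010011111010110) mod 2 = 0+0+0+0+0+0+0+1+1+1+1+1+1+1+1+0+0+0+0+0+0+0+0+1+1+0+1+0+1+1+0 mod 2 = 1
  s[4] = (0000000000000001111111111111111)·(1101000111111110010011111010110) mod 2 = 0+0+0+0+0+0+0+0+0+0+0+0+0+0+0+0+0+1+0+0+1+1+1+1+1+0+1+0+1+1+0 mod 2 = 1
Syndrome = 00011
Column i of H is the binary representation of i, so the syndrome is the binary index of the flipped bit.
Read s = 00011 with s[0] as LSB: 0·2^0 + 0·2^1 + 0·2^2 + 1·2^3 + 1·2^4 = 24.
Error is at bit position 24.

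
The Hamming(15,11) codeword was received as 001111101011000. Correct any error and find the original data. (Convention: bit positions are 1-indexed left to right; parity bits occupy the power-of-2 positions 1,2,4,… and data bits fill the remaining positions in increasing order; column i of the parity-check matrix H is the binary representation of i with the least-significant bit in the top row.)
Syndrome s = H · r^T (mod 2), r = 001111101011000:
  s[0] = (101010101010101)·(001111101011000) mod 2 = 0+0+1+0+1+0+1+0+1+0+1+0+0+0+0 mod 2 = 1
  s[1] = (011001100110011)·(001111101011000) mod 2 = 0+0+1+0+0+1+1+0+0+0+1+0+0+0+0 mod 2 = 0
  s[2] = (000111100001111)·(001111101011000) mod 2 = 0+0+0+1+1+1+1+0+0+0+0+1+0+0+0 mod 2 = 1
  s[3] = (000000011111111)·(001111101011000) mod 2 = 0+0+0+0+0+0+0+0+1+0+1+1+0+0+0 mod 2 = 1
Syndrome = 1011
Column 13 of H equals this syndrome → error at bit 13 (1-indexed).
Flip bit 13: 001111101011000 → 001111101011100
Extract data bits at positions {3,5,6,7,9,10,11,12,13,14,15}: 11111011100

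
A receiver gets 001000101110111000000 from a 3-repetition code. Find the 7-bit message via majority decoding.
Split into 3-bit blocks and majority-vote each:
  block 1 = 001: 1 ones, 2 zeros → 0
  block 2 = 000: 0 ones, 3 zeros → 0
  block 3 = 101: 2 ones, 1 zeros → 1
  block 4 = 110: 2 ones, 1 zeros → 1
  block 5 = 111: 3 ones, 0 zeros → 1
  block 6 = 000: 0 ones, 3 zeros → 0
  block 7 = 000: 0 ones, 3 zeros → 0
Decoded = 0011100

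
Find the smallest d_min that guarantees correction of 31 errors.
Correcting t errors requires d_min ≥ 2t + 1 = 2·31 + 1 = 63.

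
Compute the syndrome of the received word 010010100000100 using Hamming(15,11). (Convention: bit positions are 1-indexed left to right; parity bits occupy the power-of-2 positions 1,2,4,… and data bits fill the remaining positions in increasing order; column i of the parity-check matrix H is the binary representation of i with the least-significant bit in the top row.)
Syndrome s = H · r^T (mod 2), r = 010010100000100:
  s[0] = (101010101010101)·(010010100000100) mod 2 = 0+0+0+0+1+0+1+0+0+0+0+0+1+0+0 mod 2 = 1
  s[1] = (011001100110011)·(010010100000100) mod 2 = 0+1+0+0+0+0+1+0+0+0+0+0+0+0+0 mod 2 = 0
  s[2] = (000111100001111)·(010010100000100) mod 2 = 0+0+0+0+1+0+1+0+0+0+0+0+1+0+0 mod 2 = 1
  s[3] = (000000011111111)·(010010100000100) mod 2 = 0+0+0+0+0+0+0+0+0+0+0+0+1+0+0 mod 2 = 1
Syndrome = 1011
Non-zero syndrome: error at position 13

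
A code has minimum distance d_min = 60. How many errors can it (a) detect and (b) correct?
(a) Detection requires d_min ≥ e+1, so e ≤ d_min − 1 = 59.
(b) Correction requires d_min ≥ 2t+1, so t ≤ ⌊(d_min − 1)/2⌋ = ⌊59/2⌋ = 29.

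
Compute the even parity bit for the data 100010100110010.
Sum of data bits: 1+0+0+0+1+0+1+0+0+1+1+0+0+1+0 = 6.
6 mod 2 = 0, so parity bit = 0.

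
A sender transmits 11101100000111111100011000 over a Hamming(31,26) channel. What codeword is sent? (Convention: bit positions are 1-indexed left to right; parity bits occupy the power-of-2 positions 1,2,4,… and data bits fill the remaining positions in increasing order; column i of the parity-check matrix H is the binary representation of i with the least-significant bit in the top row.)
Codeword c = d · G (mod 2), d = 11101100000111111100011000:
  c[0] = d·G[:,0] = (11101100000111111100011000)·(11011010101101010101010101) mod 2 = 1+1+0+0+1+0+0+0+0+0+0+1+0+1+0+1+0+1+0+0+0+1+0+0+0+0 mod 2 = 0
  c[1] = d·G[:,1] = (11101100000111111100011000)·(10110110011011001100110011) mod 2 = 1+0+1+0+0+1+0+0+0+0+0+0+1+1+0+0+1+1+0+0+0+1+0+0+0+0 mod 2 = 0
  c[2] = d·G[:,2] = (11101100000111111100011000)·(10000000000000000000000000) mod 2 = 1+0+0+0+0+0+0+0+0+0+0+0+0+0+0+0+0+0+0+0+0+0+0+0+0+0 mod 2 = 1
  c[3] = d·G[:,3] = (11101100000111111100011000)·(01110001111000111100001111) mod 2 = 0+1+1+0+0+0+0+0+0+0+0+0+0+0+1+1+1+1+0+0+0+0+1+0+0+0 mod 2 = 1
  c[4] = d·G[:,4] = (11101100000111111100011000)·(01000000000000000000000000) mod 2 = 0+1+0+0+0+0+0+0+0+0+0+0+0+0+0+0+0+0+0+0+0+0+0+0+0+0 mod 2 = 1
  c[5] = d·G[:,5] = (11101100000111111100011000)·(00100000000000000000000000) mod 2 = 0+0+1+0+0+0+0+0+0+0+0+0+0+0+0+0+0+0+0+0+0+0+0+0+0+0 mod 2 = 1
  c[6] = d·G[:,6] = (11101100000111111100011000)·(00010000000000000000000000) mod 2 = 0+0+0+0+0+0+0+0+0+0+0+0+0+0+0+0+0+0+0+0+0+0+0+0+0+0 mod 2 = 0
  c[7] = d·G[:,7] = (11101100000111111100011000)·(00001111111000000011111111) mod 2 = 0+0+0+0+1+1+0+0+0+0+0+0+0+0+0+0+0+0+0+0+0+1+1+0+0+0 mod 2 = 0
  c[8] = d·G[:,8] = (11101100000111111100011000)·(00001000000000000000000000) mod 2 = 0+0+0+0+1+0+0+0+0+0+0+0+0+0+0+0+0+0+0+0+0+0+0+0+0+0 mod 2 = 1
  c[9] = d·G[:,9] = (11101100000111111100011000)·(00000100000000000000000000) mod 2 = 0+0+0+0+0+1+0+0+0+0+0+0+0+0+0+0+0+0+0+0+0+0+0+0+0+0 mod 2 = 1
  c[10] = d·G[:,10] = (11101100000111111100011000)·(00000010000000000000000000) mod 2 = 0+0+0+0+0+0+0+0+0+0+0+0+0+0+0+0+0+0+0+0+0+0+0+0+0+0 mod 2 = 0
  c[11] = d·G[:,11] = (11101100000111111100011000)·(00000001000000000000000000) mod 2 = 0+0+0+0+0+0+0+0+0+0+0+0+0+0+0+0+0+0+0+0+0+0+0+0+0+0 mod 2 = 0
  c[12] = d·G[:,12] = (11101100000111111100011000)·(00000000100000000000000000) mod 2 = 0+0+0+0+0+0+0+0+0+0+0+0+0+0+0+0+0+0+0+0+0+0+0+0+0+0 mod 2 = 0
  c[13] = d·G[:,13] = (11101100000111111100011000)·(00000000010000000000000000) mod 2 = 0+0+0+0+0+0+0+0+0+0+0+0+0+0+0+0+0+0+0+0+0+0+0+0+0+0 mod 2 = 0
  c[14] = d·G[:,14] = (11101100000111111100011000)·(00000000001000000000000000) mod 2 = 0+0+0+0+0+0+0+0+0+0+0+0+0+0+0+0+0+0+0+0+0+0+0+0+0+0 mod 2 = 0
  c[15] = d·G[:,15] = (11101100000111111100011000)·(00000000000111111111111111) mod 2 = 0+0+0+0+0+0+0+0+0+0+0+1+1+1+1+1+1+1+0+0+0+1+1+0+0+0 mod 2 = 1
  c[16] = d·G[:,16] = (11101100000111111100011000)·(00000000000100000000000000) mod 2 = 0+0+0+0+0+0+0+0+0+0+0+1+0+0+0+0+0+0+0+0+0+0+0+0+0+0 mod 2 = 1
  c[17] = d·G[:,17] = (11101100000111111100011000)·(00000000000010000000000000) mod 2 = 0+0+0+0+0+0+0+0+0+0+0+0+1+0+0+0+0+0+0+0+0+0+0+0+0+0 mod 2 = 1
  c[18] = d·G[:,18] = (11101100000111111100011000)·(00000000000001000000000000) mod 2 = 0+0+0+0+0+0+0+0+0+0+0+0+0+1+0+0+0+0+0+0+0+0+0+0+0+0 mod 2 = 1
  c[19] = d·G[:,19] = (11101100000111111100011000)·(00000000000000100000000000) mod 2 = 0+0+0+0+0+0+0+0+0+0+0+0+0+0+1+0+0+0+0+0+0+0+0+0+0+0 mod 2 = 1
  c[20] = d·G[:,20] = (11101100000111111100011000)·(00000000000000010000000000) mod 2 = 0+0+0+0+0+0+0+0+0+0+0+0+0+0+0+1+0+0+0+0+0+0+0+0+0+0 mod 2 = 1
  c[21] = d·G[:,21] = (11101100000111111100011000)·(00000000000000001000000000) mod 2 = 0+0+0+0+0+0+0+0+0+0+0+0+0+0+0+0+1+0+0+0+0+0+0+0+0+0 mod 2 = 1
  c[22] = d·G[:,22] = (11101100000111111100011000)·(00000000000000000100000000) mod 2 = 0+0+0+0+0+0+0+0+0+0+0+0+0+0+0+0+0+1+0+0+0+0+0+0+0+0 mod 2 = 1
  c[23] = d·G[:,23] = (11101100000111111100011000)·(00000000000000000010000000) mod 2 = 0+0+0+0+0+0+0+0+0+0+0+0+0+0+0+0+0+0+0+0+0+0+0+0+0+0 mod 2 = 0
  c[24] = d·G[:,24] = (11101100000111111100011000)·(00000000000000000001000000) mod 2 = 0+0+0+0+0+0+0+0+0+0+0+0+0+0+0+0+0+0+0+0+0+0+0+0+0+0 mod 2 = 0
  c[25] = d·G[:,25] = (11101100000111111100011000)·(00000000000000000000100000) mod 2 = 0+0+0+0+0+0+0+0+0+0+0+0+0+0+0+0+0+0+0+0+0+0+0+0+0+0 mod 2 = 0
  c[26] = d·G[:,26] = (11101100000111111100011000)·(00000000000000000000010000) mod 2 = 0+0+0+0+0+0+0+0+0+0+0+0+0+0+0+0+0+0+0+0+0+1+0+0+0+0 mod 2 = 1
  c[27] = d·G[:,27] = (11101100000111111100011000)·(00000000000000000000001000) mod 2 = 0+0+0+0+0+0+0+0+0+0+0+0+0+0+0+0+0+0+0+0+0+0+1+0+0+0 mod 2 = 1
  c[28] = d·G[:,28] = (11101100000111111100011000)·(00000000000000000000000100) mod 2 = 0+0+0+0+0+0+0+0+0+0+0+0+0+0+0+0+0+0+0+0+0+0+0+0+0+0 mod 2 = 0
  c[29] = d·G[:,29] = (11101100000111111100011000)·(00000000000000000000000010) mod 2 = 0+0+0+0+0+0+0+0+0+0+0+0+0+0+0+0+0+0+0+0+0+0+0+0+0+0 mod 2 = 0
  c[30] = d·G[:,30] = (11101100000111111100011000)·(00000000000000000000000001) mod 2 = 0+0+0+0+0+0+0+0+0+0+0+0+0+0+0+0+0+0+0+0+0+0+0+0+0+0 mod 2 = 0
Codeword = 0011110011000001111111100011000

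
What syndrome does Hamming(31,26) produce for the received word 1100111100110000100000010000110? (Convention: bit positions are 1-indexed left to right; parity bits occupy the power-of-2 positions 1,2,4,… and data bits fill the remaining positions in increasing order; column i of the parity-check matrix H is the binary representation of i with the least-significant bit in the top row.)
Syndrome s = H · r^T (mod 2), r = 1100111100110000100000010000110:
  s[0] = (1010101010101010101010101010101)·(1100111100110000100000010000110) mod 2 = 1+0+0+0+1+0+1+0+0+0+1+0+0+0+0+0+1+0+0+0+0+0+0+0+0+0+0+0+1+0+0 mod 2 = 0
  s[1] = (0110011001100110011001100110011)·(1100111100110000100000010000110) mod 2 = 0+1+0+0+0+1+1+0+0+0+1+0+0+0+0+0+0+0+0+0+0+0+0+0+0+0+0+0+0+1+0 mod 2 = 1
  s[2] = (0001111000011110000111100001111)·(1100111100110000100000010000110) mod 2 = 0+0+0+0+1+1+1+0+0+0+0+1+0+0+0+0+0+0+0+0+0+0+0+0+0+0+0+0+1+1+0 mod 2 = 0
  s[3] = (0000000111111110000000011111111)·(1100111100110000100000010000110) mod 2 = 0+0+0+0+0+0+0+1+0+0+1+1+0+0+0+0+0+0+0+0+0+0+0+1+0+0+0+0+1+1+0 mod 2 = 0
  s[4] = (0000000000000001111111111111111)·(1100111100110000100000010000110) mod 2 = 0+0+0+0+0+0+0+0+0+0+0+0+0+0+0+0+1+0+0+0+0+0+0+1+0+0+0+0+1+1+0 mod 2 = 0
Syndrome = 01000
Non-zero syndrome: error at position 2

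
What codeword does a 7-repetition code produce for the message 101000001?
Repeat each bit 7× and concatenate:
1→1111111  0→0000000  1→1111111  0→0000000  0→0000000  0→0000000  0→0000000  0→0000000  1→1111111
Codeword = 111111100000001111111000000000000000000000000000000000001111111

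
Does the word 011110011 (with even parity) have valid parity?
Sum of all bits: 0+1+1+1+1+0+0+1+1 = 6; 6 mod 2 = 0. Result is 0 → valid parity.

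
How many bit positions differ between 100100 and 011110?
XOR = 111010, count of 1s = 4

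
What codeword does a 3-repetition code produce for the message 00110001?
Repeat each bit 3× and concatenate:
0→000  0→000  1→111  1→111  0→000  0→000  0→000  1→111
Codeword = 000000111111000000000111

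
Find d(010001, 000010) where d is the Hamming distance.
XOR = 010011, count of 1s = 3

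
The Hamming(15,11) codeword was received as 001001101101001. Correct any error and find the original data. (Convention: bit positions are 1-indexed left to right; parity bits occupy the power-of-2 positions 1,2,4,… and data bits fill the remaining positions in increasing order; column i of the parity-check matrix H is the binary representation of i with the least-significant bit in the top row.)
Syndrome s = H · r^T (mod 2), r = 001001101101001:
  s[0] = (101010101010101)·(001001101101001) mod 2 = 0+0+1+0+0+0+1+0+1+0+0+0+0+0+1 mod 2 = 0
  s[1] = (011001100110011)·(001001101101001) mod 2 = 0+0+1+0+0+1+1+0+0+1+0+0+0+0+1 mod 2 = 1
  s[2] = (000111100001111)·(001001101101001) mod 2 = 0+0+0+0+0+1+1+0+0+0+0+1+0+0+1 mod 2 = 0
  s[3] = (000000011111111)·(001001101101001) mod 2 = 0+0+0+0+0+0+0+0+1+1+0+1+0+0+1 mod 2 = 0
Syndrome = 0100
Column 2 of H equals this syndrome → error at bit 2 (1-indexed).
Flip bit 2: 001001101101001 → 011001101101001
Extract data bits at positions {3,5,6,7,9,10,11,12,13,14,15}: 10111101001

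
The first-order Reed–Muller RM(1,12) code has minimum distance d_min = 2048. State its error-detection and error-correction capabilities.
Detection only: up to d_min − 1 = 2047 errors.
Correction: up to ⌊(d_min − 1)/2⌋ = ⌊2047/2⌋ = 1023 errors.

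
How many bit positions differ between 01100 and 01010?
XOR = 00110, count of 1s = 2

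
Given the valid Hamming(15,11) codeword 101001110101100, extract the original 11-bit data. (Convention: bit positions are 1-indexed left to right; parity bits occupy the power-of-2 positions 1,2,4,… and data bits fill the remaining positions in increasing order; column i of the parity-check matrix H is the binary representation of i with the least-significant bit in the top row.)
Parity bits occupy power-of-2 positions; data bits are at positions {3,5,6,7,9,10,11,12,13,14,15} (1-indexed).
Extract: c[3]=1 c[5]=0 c[6]=1 c[7]=1 c[9]=0 c[10]=1 c[11]=0 c[12]=1 c[13]=1 c[14]=0 c[15]=0
Data = 10110101100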